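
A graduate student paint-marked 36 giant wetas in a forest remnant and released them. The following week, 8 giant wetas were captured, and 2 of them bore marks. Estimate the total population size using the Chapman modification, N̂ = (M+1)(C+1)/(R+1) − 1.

N = 110

N̂ = (36+1)(8+1)/(2+1) − 1 = 37·9/3 − 1
= 333/3 − 1 = 111 − 1 = 110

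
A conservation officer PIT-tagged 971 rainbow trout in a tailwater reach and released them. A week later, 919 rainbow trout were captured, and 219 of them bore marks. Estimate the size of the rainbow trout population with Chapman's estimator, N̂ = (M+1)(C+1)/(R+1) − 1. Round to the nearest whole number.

N̂ = (971+1)(919+1)/(219+1) − 1 = 972·920/220 − 1
= 894240/220 − 1 ≈ 4064.7 − 1 ≈ 4063.7 → 4064

N ≈ 4064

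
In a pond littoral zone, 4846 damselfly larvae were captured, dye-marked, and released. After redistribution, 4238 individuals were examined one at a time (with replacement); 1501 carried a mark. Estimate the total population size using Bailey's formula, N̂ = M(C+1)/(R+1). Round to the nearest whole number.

N ≈ 13,677

N̂ = 4846·(4238+1)/(1501+1) = 4846·4239/1502 = 20542194/1502 ≈ 13676.6 → 13677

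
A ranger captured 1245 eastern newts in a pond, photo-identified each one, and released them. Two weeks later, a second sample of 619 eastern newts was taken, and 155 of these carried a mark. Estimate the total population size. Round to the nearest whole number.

If marked individuals mix randomly, R/C ≈ M/N, giving N ≈ M·C/R.
N = (1245 × 619) / 155 = 770655 / 155 ≈ 4972.0 → 4972

N ≈ 4972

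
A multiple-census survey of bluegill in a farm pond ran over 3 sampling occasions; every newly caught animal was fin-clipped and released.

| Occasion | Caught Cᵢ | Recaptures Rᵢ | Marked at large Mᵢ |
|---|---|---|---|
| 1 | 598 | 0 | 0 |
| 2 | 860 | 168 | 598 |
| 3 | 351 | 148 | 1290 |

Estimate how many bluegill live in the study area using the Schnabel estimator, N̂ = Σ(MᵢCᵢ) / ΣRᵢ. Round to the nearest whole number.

N ≈ 3060

Σ MᵢCᵢ = 0·598 + 598·860 + 1290·351 = 0 + 514280 + 452790 = 967070
Σ Rᵢ = 0 + 168 + 148 = 316
N̂ = 967070 / 316 ≈ 3060.3 → 3060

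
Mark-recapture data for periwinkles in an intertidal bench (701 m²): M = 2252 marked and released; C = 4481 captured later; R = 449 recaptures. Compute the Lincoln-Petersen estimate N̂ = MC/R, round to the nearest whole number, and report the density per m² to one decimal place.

density ≈ 32.1 periwinkles per m²

N̂ = 2252·4481/449 = 10091212/449 ≈ 22474.9 → 22475
Density = N̂ / area = 22475 / 701 ≈ 32.06 → 32.1 per m²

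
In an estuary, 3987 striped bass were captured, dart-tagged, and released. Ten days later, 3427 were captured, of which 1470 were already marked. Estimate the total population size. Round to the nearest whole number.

N ≈ 9295

Lincoln-Petersen assumes M/N = R/C, so N = M·C / R.
N = (3987 × 3427) / 1470 = 13663449 / 1470 ≈ 9294.9 → 9295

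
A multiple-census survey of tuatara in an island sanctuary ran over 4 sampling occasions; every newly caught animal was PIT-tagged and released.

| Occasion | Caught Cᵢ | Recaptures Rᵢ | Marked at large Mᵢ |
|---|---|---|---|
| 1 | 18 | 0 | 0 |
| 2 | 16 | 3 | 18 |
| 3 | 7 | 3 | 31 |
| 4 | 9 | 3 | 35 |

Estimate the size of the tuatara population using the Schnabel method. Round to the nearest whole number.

N ≈ 91

Σ MᵢCᵢ = 0·18 + 18·16 + 31·7 + 35·9 = 0 + 288 + 217 + 315 = 820
Σ Rᵢ = 0 + 3 + 3 + 3 = 9
N̂ = 820 / 9 ≈ 91.1 → 91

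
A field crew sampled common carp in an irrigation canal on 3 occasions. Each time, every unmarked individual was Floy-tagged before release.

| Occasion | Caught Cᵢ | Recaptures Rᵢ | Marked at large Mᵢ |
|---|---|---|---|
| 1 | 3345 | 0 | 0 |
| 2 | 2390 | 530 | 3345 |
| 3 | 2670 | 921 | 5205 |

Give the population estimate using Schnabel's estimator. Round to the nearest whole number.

N ≈ 15,087

Σ MᵢCᵢ = 0·3345 + 3345·2390 + 5205·2670 = 0 + 7994550 + 13897350 = 21891900
Σ Rᵢ = 0 + 530 + 921 = 1451
N̂ = 21891900 / 1451 ≈ 15087.46 → 15087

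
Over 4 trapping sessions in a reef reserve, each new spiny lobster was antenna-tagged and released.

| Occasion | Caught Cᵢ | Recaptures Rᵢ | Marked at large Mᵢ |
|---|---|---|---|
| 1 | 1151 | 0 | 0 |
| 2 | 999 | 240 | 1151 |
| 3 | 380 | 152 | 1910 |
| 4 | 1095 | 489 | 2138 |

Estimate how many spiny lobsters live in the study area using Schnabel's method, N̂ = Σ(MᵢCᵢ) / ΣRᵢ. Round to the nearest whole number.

N ≈ 4786

Σ MᵢCᵢ = 0·1151 + 1151·999 + 1910·380 + 2138·1095 = 0 + 1149849 + 725800 + 2341110 = 4216759
Σ Rᵢ = 0 + 240 + 152 + 489 = 881
N̂ = 4216759 / 881 ≈ 4786.3 → 4786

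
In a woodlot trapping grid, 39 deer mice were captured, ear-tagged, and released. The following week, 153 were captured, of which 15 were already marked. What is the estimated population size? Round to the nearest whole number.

The marked fraction in the recapture sample should equal the marked fraction in the population: 15/153 = 39/N.
N = (39 × 153) / 15 = 5967 / 15 ≈ 397.8 → 398

N ≈ 398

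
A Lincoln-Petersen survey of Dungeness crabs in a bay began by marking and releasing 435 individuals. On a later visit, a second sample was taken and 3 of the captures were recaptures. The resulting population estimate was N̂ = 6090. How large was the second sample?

C = 42

From N = M·C/R: C = N·R / M = 6090·3 / 435 = 18270 / 435 = 42.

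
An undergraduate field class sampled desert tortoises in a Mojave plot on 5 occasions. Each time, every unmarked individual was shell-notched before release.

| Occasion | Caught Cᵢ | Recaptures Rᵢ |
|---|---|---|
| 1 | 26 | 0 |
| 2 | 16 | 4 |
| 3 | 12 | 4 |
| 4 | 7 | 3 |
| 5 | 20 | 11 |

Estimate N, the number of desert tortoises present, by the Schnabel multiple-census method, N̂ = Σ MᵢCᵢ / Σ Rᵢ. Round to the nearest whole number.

Marked at large before each occasion: Mᵢ = Σⱼ<ᵢ (Cⱼ − Rⱼ) → M1=0, M2=26, M3=38, M4=46, M5=50
Σ MᵢCᵢ = 0·26 + 26·16 + 38·12 + 46·7 + 50·20 = 0 + 416 + 456 + 322 + 1000 = 2194
Σ Rᵢ = 0 + 4 + 4 + 3 + 11 = 22
N̂ = 2194 / 22 ≈ 99.7 → 100

N ≈ 100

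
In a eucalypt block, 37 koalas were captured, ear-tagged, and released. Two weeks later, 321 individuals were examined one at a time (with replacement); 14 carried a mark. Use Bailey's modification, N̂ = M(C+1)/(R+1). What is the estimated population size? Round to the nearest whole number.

N̂ = 37·(321+1)/(14+1) = 37·322/15 = 11914/15 ≈ 794.3 → 794

N ≈ 794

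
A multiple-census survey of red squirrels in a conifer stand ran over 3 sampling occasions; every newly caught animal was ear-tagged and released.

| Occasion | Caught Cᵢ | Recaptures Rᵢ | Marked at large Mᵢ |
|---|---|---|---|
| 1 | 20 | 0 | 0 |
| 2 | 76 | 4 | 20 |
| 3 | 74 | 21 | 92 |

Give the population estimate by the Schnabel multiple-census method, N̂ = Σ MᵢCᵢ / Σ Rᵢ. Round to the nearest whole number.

Σ MᵢCᵢ = 0·20 + 20·76 + 92·74 = 0 + 1520 + 6808 = 8328
Σ Rᵢ = 0 + 4 + 21 = 25
N̂ = 8328 / 25 ≈ 333.1 → 333

N ≈ 333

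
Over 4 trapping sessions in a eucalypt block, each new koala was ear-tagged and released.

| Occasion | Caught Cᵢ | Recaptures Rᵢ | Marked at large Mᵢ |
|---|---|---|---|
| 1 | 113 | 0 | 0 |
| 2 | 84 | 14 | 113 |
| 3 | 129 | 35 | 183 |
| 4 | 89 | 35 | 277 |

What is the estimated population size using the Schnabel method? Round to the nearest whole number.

Σ MᵢCᵢ = 0·113 + 113·84 + 183·129 + 277·89 = 0 + 9492 + 23607 + 24653 = 57752
Σ Rᵢ = 0 + 14 + 35 + 35 = 84
N̂ = 57752 / 84 ≈ 687.5 → 688

N ≈ 688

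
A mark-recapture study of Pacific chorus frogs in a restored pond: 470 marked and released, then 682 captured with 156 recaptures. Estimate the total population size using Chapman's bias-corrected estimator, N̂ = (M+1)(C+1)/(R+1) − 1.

N̂ = (470+1)(682+1)/(156+1) − 1 = 471·683/157 − 1
= 321693/157 − 1 = 2049 − 1 = 2048

N = 2048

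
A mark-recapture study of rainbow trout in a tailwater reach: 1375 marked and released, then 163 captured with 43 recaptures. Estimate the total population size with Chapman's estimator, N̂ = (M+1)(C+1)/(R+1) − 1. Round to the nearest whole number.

N ≈ 5128

N̂ = (1375+1)(163+1)/(43+1) − 1 = 1376·164/44 − 1
= 225664/44 − 1 ≈ 5128.7 − 1 ≈ 5127.7 → 5128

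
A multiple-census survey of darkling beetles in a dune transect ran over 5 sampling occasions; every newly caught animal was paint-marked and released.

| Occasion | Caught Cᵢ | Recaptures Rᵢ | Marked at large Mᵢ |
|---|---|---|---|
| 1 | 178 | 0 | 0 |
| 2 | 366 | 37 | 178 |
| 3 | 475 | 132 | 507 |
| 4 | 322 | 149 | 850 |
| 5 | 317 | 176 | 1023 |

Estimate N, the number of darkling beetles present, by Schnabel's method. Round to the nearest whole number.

N ≈ 1830

Σ MᵢCᵢ = 0·178 + 178·366 + 507·475 + 850·322 + 1023·317 = 0 + 65148 + 240825 + 273700 + 324291 = 903964
Σ Rᵢ = 0 + 37 + 132 + 149 + 176 = 494
N̂ = 903964 / 494 ≈ 1829.9 → 1830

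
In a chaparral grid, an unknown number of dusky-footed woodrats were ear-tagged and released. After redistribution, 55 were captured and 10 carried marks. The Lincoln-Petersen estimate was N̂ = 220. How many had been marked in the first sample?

From N = M·C/R: M = N·R / C = 220·10 / 55 = 2200 / 55 = 40.

M = 40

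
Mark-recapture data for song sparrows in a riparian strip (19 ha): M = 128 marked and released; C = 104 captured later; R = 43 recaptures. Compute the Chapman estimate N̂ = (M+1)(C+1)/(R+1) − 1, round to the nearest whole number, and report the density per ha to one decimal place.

N̂ = 129·105/44 − 1 = 13545/44 − 1 ≈ 306.8 → 307
Density = N̂ / area = 307 / 19 ≈ 16.16 → 16.2 per ha

density ≈ 16.2 song sparrows per ha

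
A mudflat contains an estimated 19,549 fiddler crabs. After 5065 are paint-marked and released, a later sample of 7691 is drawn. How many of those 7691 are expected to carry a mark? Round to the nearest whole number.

expected recaptures ≈ 1993

Expected recaptures E[R] = M·C / N.
E[R] = 5065 × 7691 / 19549 = 38954915 / 19549 ≈ 1992.7 → 1993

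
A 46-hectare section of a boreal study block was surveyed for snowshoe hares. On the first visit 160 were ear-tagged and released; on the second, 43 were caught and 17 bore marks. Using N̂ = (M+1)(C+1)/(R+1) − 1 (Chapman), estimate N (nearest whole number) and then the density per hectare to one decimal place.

N̂ = 161·44/18 − 1 = 7084/18 − 1 ≈ 392.6 → 393
Density = N̂ / area = 393 / 46 ≈ 8.54 → 8.5 per hectare

density ≈ 8.5 snowshoe hares per hectare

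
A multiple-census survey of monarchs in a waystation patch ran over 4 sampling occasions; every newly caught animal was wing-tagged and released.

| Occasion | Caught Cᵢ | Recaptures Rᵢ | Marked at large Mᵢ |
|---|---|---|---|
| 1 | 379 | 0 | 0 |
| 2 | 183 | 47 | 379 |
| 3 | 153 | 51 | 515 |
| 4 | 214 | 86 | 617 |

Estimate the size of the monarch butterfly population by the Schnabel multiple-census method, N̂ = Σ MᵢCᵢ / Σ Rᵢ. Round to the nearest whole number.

Σ MᵢCᵢ = 0·379 + 379·183 + 515·153 + 617·214 = 0 + 69357 + 78795 + 132038 = 280190
Σ Rᵢ = 0 + 47 + 51 + 86 = 184
N̂ = 280190 / 184 ≈ 1522.8 → 1523

N ≈ 1523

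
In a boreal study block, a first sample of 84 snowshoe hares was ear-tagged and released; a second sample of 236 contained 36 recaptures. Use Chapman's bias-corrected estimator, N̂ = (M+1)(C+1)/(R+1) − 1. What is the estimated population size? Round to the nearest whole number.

N̂ = (84+1)(236+1)/(36+1) − 1 = 85·237/37 − 1
= 20145/37 − 1 ≈ 544.46 − 1 ≈ 543.46 → 543

N ≈ 543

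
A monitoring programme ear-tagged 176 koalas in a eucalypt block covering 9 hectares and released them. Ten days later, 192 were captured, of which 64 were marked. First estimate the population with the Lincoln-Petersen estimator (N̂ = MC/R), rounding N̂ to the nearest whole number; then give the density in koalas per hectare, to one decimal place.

density ≈ 58.7 koalas per hectare

N̂ = 176·192/64 = 33792/64 = 528
Density = N̂ / area = 528 / 9 ≈ 58.67 → 58.7 per hectare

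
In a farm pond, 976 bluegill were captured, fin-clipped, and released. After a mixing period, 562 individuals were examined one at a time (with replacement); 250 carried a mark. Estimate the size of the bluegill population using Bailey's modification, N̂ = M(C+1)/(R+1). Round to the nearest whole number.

N ≈ 2189

N̂ = 976·(562+1)/(250+1) = 976·563/251 = 549488/251 ≈ 2189.2 → 2189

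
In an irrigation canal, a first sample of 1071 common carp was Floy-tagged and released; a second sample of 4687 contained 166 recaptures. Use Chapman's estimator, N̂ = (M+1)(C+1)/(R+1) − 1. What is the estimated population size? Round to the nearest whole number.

N̂ = (1071+1)(4687+1)/(166+1) − 1 = 1072·4688/167 − 1
= 5025536/167 − 1 ≈ 30093.0 − 1 ≈ 30092.0 → 30092

N ≈ 30,092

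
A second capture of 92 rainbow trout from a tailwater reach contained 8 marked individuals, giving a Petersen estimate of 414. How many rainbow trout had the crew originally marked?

From N = M·C/R: M = N·R / C = 414·8 / 92 = 3312 / 92 = 36.

M = 36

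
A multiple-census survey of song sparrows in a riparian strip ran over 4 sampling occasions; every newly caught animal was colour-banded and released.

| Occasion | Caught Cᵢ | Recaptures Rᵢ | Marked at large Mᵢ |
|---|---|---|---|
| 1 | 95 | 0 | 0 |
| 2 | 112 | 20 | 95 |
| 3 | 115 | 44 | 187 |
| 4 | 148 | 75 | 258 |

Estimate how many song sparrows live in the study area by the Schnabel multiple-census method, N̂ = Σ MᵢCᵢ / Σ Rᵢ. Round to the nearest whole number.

N ≈ 506

Σ MᵢCᵢ = 0·95 + 95·112 + 187·115 + 258·148 = 0 + 10640 + 21505 + 38184 = 70329
Σ Rᵢ = 0 + 20 + 44 + 75 = 139
N̂ = 70329 / 139 ≈ 506.0 → 506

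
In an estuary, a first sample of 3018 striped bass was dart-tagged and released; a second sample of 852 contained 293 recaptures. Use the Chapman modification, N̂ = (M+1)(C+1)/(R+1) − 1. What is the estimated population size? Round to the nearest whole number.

N ≈ 8758

N̂ = (3018+1)(852+1)/(293+1) − 1 = 3019·853/294 − 1
= 2575207/294 − 1 ≈ 8759.2 − 1 ≈ 8758.2 → 8758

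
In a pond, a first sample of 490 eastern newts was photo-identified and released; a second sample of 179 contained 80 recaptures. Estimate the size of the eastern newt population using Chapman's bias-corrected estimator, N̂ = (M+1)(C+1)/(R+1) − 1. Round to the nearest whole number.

N̂ = (490+1)(179+1)/(80+1) − 1 = 491·180/81 − 1
= 88380/81 − 1 ≈ 1091.1 − 1 ≈ 1090.1 → 1090

N ≈ 1090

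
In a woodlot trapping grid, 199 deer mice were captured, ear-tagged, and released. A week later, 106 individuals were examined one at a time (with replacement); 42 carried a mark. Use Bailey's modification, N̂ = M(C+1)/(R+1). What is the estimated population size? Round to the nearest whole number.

N̂ = 199·(106+1)/(42+1) = 199·107/43 = 21293/43 ≈ 495.2 → 495

N ≈ 495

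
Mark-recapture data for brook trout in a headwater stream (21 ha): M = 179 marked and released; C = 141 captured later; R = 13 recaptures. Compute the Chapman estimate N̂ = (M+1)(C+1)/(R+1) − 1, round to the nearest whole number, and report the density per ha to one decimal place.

N̂ = 180·142/14 − 1 = 25560/14 − 1 ≈ 1824.7 → 1825
Density = N̂ / area = 1825 / 21 ≈ 86.90 → 86.9 per ha

density ≈ 86.9 brook trout per ha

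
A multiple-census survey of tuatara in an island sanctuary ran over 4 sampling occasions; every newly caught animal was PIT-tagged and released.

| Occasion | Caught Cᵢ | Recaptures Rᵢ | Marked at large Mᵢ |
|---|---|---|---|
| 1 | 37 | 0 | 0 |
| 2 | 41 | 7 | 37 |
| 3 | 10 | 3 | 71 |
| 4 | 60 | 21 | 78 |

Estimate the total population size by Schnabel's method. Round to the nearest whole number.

N ≈ 223

Σ MᵢCᵢ = 0·37 + 37·41 + 71·10 + 78·60 = 0 + 1517 + 710 + 4680 = 6907
Σ Rᵢ = 0 + 7 + 3 + 21 = 31
N̂ = 6907 / 31 ≈ 222.8 → 223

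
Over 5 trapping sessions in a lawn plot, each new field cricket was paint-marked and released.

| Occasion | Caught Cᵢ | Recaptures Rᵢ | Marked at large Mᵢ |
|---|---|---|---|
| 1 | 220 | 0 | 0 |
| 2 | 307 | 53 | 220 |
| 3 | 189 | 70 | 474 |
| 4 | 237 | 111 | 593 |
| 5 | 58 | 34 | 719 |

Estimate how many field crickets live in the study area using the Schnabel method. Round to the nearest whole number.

Σ MᵢCᵢ = 0·220 + 220·307 + 474·189 + 593·237 + 719·58 = 0 + 67540 + 89586 + 140541 + 41702 = 339369
Σ Rᵢ = 0 + 53 + 70 + 111 + 34 = 268
N̂ = 339369 / 268 ≈ 1266.3 → 1266

N ≈ 1266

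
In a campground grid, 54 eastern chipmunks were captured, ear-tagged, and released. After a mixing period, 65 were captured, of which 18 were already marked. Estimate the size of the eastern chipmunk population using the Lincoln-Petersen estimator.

Lincoln-Petersen assumes M/N = R/C, so N = M·C / R.
N = (54 × 65) / 18 = 3510 / 18 = 195

N = 195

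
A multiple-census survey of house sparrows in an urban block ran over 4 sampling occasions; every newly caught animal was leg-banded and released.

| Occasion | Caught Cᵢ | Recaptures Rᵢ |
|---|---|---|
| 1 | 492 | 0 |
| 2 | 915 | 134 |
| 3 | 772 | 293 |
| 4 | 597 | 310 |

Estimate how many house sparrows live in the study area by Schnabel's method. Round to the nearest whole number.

N ≈ 3363

Marked at large before each occasion: Mᵢ = Σⱼ<ᵢ (Cⱼ − Rⱼ) → M1=0, M2=492, M3=1273, M4=1752
Σ MᵢCᵢ = 0·492 + 492·915 + 1273·772 + 1752·597 = 0 + 450180 + 982756 + 1045944 = 2478880
Σ Rᵢ = 0 + 134 + 293 + 310 = 737
N̂ = 2478880 / 737 ≈ 3363.47 → 3363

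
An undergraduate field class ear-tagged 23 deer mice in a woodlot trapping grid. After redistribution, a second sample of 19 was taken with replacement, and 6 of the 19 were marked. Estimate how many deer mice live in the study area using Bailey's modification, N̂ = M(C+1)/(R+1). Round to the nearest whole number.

N ≈ 66

N̂ = 23·(19+1)/(6+1) = 23·20/7 = 460/7 ≈ 65.7 → 66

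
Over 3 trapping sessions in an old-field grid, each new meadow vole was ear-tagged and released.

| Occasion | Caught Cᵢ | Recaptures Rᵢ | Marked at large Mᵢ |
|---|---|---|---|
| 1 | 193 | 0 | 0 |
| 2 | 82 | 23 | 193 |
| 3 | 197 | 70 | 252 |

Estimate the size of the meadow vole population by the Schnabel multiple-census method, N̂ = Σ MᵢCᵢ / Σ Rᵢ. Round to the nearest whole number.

N ≈ 704

Σ MᵢCᵢ = 0·193 + 193·82 + 252·197 = 0 + 15826 + 49644 = 65470
Σ Rᵢ = 0 + 23 + 70 = 93
N̂ = 65470 / 93 ≈ 704.0 → 704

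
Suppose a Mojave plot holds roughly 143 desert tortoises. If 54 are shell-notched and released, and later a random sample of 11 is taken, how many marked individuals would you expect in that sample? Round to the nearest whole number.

Expected recaptures E[R] = M·C / N.
E[R] = 54 × 11 / 143 = 594 / 143 ≈ 4.2 → 4

expected recaptures ≈ 4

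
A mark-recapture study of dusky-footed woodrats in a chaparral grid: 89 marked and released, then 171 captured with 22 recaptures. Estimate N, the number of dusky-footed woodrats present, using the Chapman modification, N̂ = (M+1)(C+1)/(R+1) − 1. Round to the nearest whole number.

N ≈ 672

N̂ = (89+1)(171+1)/(22+1) − 1 = 90·172/23 − 1
= 15480/23 − 1 ≈ 673.0 − 1 ≈ 672.0 → 672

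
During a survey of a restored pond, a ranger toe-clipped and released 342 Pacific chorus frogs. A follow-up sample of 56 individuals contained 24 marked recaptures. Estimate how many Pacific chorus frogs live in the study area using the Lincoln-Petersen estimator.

The marked fraction in the recapture sample should equal the marked fraction in the population: 24/56 = 342/N.
N = (342 × 56) / 24 = 19152 / 24 = 798

N = 798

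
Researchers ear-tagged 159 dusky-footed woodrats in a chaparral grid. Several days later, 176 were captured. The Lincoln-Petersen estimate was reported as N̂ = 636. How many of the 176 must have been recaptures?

R = 44

From N = M·C/R: R = M·C / N = 159·176 / 636 = 27984 / 636 = 44.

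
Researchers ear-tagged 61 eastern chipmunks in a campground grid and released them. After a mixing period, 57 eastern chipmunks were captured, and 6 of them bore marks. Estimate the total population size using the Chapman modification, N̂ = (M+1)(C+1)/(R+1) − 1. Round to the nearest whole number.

N̂ = (61+1)(57+1)/(6+1) − 1 = 62·58/7 − 1
= 3596/7 − 1 ≈ 513.7 − 1 ≈ 512.7 → 513

N ≈ 513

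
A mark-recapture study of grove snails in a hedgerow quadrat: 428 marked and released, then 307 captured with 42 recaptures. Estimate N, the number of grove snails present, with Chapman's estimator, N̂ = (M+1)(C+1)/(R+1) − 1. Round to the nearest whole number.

N ≈ 3072

N̂ = (428+1)(307+1)/(42+1) − 1 = 429·308/43 − 1
= 132132/43 − 1 ≈ 3072.8 − 1 ≈ 3071.8 → 3072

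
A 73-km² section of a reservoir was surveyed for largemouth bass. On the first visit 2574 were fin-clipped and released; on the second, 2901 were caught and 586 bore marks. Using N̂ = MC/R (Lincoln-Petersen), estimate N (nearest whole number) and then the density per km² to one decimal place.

density ≈ 174.6 largemouth bass per km²

N̂ = 2574·2901/586 = 7467174/586 ≈ 12742.6 → 12743
Density = N̂ / area = 12743 / 73 ≈ 174.56 → 174.6 per km²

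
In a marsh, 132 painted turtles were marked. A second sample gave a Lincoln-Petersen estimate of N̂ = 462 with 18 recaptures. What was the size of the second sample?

C = 63

From N = M·C/R: C = N·R / M = 462·18 / 132 = 8316 / 132 = 63.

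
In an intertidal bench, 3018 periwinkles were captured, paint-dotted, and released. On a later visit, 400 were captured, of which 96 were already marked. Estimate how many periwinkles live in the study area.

N = (3018 × 400) / 96 = 1207200 / 96 = 12575

N = 12,575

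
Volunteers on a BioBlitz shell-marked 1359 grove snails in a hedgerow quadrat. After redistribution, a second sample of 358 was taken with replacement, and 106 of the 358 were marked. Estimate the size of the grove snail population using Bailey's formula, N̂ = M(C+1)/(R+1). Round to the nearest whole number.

N̂ = 1359·(358+1)/(106+1) = 1359·359/107 = 487881/107 ≈ 4559.6 → 4560

N ≈ 4560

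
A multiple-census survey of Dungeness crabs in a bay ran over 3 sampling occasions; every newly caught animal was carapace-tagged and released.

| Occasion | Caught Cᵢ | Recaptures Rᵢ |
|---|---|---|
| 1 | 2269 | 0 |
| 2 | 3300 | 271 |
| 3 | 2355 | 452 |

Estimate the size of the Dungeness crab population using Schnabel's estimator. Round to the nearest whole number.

N ≈ 27,613

Marked at large before each occasion: Mᵢ = Σⱼ<ᵢ (Cⱼ − Rⱼ) → M1=0, M2=2269, M3=5298
Σ MᵢCᵢ = 0·2269 + 2269·3300 + 5298·2355 = 0 + 7487700 + 12476790 = 19964490
Σ Rᵢ = 0 + 271 + 452 = 723
N̂ = 19964490 / 723 ≈ 27613.4 → 27613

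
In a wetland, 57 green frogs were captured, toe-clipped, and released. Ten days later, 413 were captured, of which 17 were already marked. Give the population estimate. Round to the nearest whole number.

N ≈ 1385

N = (57 × 413) / 17 = 23541 / 17 ≈ 1384.8 → 1385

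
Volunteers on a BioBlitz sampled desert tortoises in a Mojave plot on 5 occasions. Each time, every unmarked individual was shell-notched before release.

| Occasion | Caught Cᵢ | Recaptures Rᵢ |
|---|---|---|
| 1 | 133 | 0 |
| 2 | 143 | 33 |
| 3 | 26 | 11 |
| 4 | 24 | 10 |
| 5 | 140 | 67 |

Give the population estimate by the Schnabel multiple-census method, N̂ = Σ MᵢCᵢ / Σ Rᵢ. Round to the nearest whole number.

Marked at large before each occasion: Mᵢ = Σⱼ<ᵢ (Cⱼ − Rⱼ) → M1=0, M2=133, M3=243, M4=258, M5=272
Σ MᵢCᵢ = 0·133 + 133·143 + 243·26 + 258·24 + 272·140 = 0 + 19019 + 6318 + 6192 + 38080 = 69609
Σ Rᵢ = 0 + 33 + 11 + 10 + 67 = 121
N̂ = 69609 / 121 ≈ 575.3 → 575

N ≈ 575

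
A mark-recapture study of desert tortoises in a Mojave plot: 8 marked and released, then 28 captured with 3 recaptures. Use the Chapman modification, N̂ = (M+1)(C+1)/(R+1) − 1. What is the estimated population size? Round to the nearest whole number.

N̂ = (8+1)(28+1)/(3+1) − 1 = 9·29/4 − 1
= 261/4 − 1 ≈ 65.2 − 1 ≈ 64.2 → 64

N ≈ 64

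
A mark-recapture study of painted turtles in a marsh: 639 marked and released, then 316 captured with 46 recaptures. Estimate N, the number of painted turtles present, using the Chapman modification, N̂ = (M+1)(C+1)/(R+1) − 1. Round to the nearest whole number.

N̂ = (639+1)(316+1)/(46+1) − 1 = 640·317/47 − 1
= 202880/47 − 1 ≈ 4316.6 − 1 ≈ 4315.6 → 4316

N ≈ 4316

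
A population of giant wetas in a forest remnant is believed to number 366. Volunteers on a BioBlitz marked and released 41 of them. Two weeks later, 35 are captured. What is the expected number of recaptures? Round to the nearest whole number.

expected recaptures ≈ 4

The marked fraction of the population is 41/366, so in a sample of 35 expect C·(M/N) marked.
E[R] = 41 × 35 / 366 = 1435 / 366 ≈ 3.9 → 4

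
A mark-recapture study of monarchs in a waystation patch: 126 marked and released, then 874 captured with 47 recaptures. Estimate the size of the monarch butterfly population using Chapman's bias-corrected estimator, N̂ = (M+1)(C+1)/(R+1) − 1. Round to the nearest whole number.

N̂ = (126+1)(874+1)/(47+1) − 1 = 127·875/48 − 1
= 111125/48 − 1 ≈ 2315.1 − 1 ≈ 2314.1 → 2314

N ≈ 2314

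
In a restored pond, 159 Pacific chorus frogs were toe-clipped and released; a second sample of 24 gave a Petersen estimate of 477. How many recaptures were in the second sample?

From N = M·C/R: R = M·C / N = 159·24 / 477 = 3816 / 477 = 8.

R = 8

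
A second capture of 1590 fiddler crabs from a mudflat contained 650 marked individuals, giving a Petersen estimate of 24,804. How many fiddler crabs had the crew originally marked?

M = 10140

From N = M·C/R: M = N·R / C = 24804·650 / 1590 = 16122600 / 1590 = 10140.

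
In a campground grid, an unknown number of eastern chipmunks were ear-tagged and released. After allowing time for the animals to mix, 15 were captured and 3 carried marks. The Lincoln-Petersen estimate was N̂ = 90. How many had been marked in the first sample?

M = 18

From N = M·C/R: M = N·R / C = 90·3 / 15 = 270 / 15 = 18.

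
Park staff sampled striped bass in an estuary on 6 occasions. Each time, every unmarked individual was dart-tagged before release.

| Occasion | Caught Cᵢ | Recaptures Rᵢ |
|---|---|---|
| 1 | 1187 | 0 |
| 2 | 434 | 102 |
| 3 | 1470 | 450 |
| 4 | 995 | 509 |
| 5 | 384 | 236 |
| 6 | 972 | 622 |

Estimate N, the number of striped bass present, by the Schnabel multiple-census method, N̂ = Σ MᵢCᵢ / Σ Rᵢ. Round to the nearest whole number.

N ≈ 4961

Marked at large before each occasion: Mᵢ = Σⱼ<ᵢ (Cⱼ − Rⱼ) → M1=0, M2=1187, M3=1519, M4=2539, M5=3025, M6=3173
Σ MᵢCᵢ = 0·1187 + 1187·434 + 1519·1470 + 2539·995 + 3025·384 + 3173·972 = 0 + 515158 + 2232930 + 2526305 + 1161600 + 3084156 = 9520149
Σ Rᵢ = 0 + 102 + 450 + 509 + 236 + 622 = 1919
N̂ = 9520149 / 1919 ≈ 4961.0 → 4961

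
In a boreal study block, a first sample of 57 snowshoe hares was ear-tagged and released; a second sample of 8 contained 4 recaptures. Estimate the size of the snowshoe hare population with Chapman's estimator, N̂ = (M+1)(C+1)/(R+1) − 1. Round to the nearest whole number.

N ≈ 103

N̂ = (57+1)(8+1)/(4+1) − 1 = 58·9/5 − 1
= 522/5 − 1 ≈ 104.4 − 1 ≈ 103.4 → 103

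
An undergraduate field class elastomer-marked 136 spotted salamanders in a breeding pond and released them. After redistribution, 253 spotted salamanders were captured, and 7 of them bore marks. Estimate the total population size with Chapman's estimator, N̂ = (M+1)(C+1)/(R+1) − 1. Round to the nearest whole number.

N ≈ 4349

N̂ = (136+1)(253+1)/(7+1) − 1 = 137·254/8 − 1
= 34798/8 − 1 ≈ 4349.8 − 1 ≈ 4348.8 → 4349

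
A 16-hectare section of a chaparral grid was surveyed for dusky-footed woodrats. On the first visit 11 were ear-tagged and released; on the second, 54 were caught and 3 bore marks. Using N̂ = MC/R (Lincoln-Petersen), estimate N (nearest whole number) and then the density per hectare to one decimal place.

N̂ = 11·54/3 = 594/3 = 198
Density = N̂ / area = 198 / 16 ≈ 12.38 → 12.4 per hectare

density ≈ 12.4 dusky-footed woodrats per hectare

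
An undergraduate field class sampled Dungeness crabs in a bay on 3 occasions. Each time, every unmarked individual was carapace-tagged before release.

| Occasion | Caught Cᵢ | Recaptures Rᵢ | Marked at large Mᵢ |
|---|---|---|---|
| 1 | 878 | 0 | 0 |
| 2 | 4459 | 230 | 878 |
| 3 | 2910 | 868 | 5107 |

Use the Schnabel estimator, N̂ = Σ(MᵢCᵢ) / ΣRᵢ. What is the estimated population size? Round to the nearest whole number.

N ≈ 17,101

Σ MᵢCᵢ = 0·878 + 878·4459 + 5107·2910 = 0 + 3915002 + 14861370 = 18776372
Σ Rᵢ = 0 + 230 + 868 = 1098
N̂ = 18776372 / 1098 ≈ 17100.5 → 17101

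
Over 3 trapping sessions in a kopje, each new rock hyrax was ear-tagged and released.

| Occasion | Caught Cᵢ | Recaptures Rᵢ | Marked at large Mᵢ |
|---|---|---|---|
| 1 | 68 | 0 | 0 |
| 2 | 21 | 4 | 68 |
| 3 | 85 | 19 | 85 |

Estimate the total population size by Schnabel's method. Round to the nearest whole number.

N ≈ 376

Σ MᵢCᵢ = 0·68 + 68·21 + 85·85 = 0 + 1428 + 7225 = 8653
Σ Rᵢ = 0 + 4 + 19 = 23
N̂ = 8653 / 23 ≈ 376.2 → 376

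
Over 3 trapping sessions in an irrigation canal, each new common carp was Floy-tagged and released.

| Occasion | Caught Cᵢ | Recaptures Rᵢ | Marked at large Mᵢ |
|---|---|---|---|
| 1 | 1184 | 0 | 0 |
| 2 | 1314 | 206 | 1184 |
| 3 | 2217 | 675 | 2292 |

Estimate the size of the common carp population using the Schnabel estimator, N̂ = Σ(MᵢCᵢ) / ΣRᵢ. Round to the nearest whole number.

Σ MᵢCᵢ = 0·1184 + 1184·1314 + 2292·2217 = 0 + 1555776 + 5081364 = 6637140
Σ Rᵢ = 0 + 206 + 675 = 881
N̂ = 6637140 / 881 ≈ 7533.6 → 7534

N ≈ 7534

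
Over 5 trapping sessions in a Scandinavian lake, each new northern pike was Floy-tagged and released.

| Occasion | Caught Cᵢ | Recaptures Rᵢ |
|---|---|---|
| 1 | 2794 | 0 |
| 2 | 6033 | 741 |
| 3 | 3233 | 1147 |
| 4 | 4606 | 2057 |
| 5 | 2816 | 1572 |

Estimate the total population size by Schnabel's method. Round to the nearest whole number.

Marked at large before each occasion: Mᵢ = Σⱼ<ᵢ (Cⱼ − Rⱼ) → M1=0, M2=2794, M3=8086, M4=10172, M5=12721
Σ MᵢCᵢ = 0·2794 + 2794·6033 + 8086·3233 + 10172·4606 + 12721·2816 = 0 + 16856202 + 26142038 + 46852232 + 35822336 = 125672808
Σ Rᵢ = 0 + 741 + 1147 + 2057 + 1572 = 5517
N̂ = 125672808 / 5517 ≈ 22779.2 → 22779

N ≈ 22,779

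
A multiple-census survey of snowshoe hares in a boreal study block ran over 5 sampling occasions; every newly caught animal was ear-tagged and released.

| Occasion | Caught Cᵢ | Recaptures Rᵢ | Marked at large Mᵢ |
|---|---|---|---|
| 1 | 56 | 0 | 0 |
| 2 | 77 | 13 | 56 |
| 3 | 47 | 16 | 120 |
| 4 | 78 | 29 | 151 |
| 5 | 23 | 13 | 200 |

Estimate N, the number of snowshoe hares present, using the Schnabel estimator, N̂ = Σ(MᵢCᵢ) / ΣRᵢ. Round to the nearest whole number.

Σ MᵢCᵢ = 0·56 + 56·77 + 120·47 + 151·78 + 200·23 = 0 + 4312 + 5640 + 11778 + 4600 = 26330
Σ Rᵢ = 0 + 13 + 16 + 29 + 13 = 71
N̂ = 26330 / 71 ≈ 370.8 → 371

N ≈ 371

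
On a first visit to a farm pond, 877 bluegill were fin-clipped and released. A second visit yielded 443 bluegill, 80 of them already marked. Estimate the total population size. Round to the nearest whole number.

N ≈ 4856

The marked fraction in the recapture sample should equal the marked fraction in the population: 80/443 = 877/N.
N = (877 × 443) / 80 = 388511 / 80 ≈ 4856.4 → 4856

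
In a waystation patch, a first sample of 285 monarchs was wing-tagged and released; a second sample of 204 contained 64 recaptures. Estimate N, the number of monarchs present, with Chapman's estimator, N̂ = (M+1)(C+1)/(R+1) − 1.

N̂ = (285+1)(204+1)/(64+1) − 1 = 286·205/65 − 1
= 58630/65 − 1 = 902 − 1 = 901

N = 901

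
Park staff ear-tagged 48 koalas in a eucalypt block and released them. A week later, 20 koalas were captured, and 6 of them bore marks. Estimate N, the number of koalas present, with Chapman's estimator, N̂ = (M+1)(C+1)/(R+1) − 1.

N̂ = (48+1)(20+1)/(6+1) − 1 = 49·21/7 − 1
= 1029/7 − 1 = 147 − 1 = 146

N = 146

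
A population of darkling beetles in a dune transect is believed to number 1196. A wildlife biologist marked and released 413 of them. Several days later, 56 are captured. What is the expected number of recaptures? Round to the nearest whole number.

The marked fraction of the population is 413/1196, so in a sample of 56 expect C·(M/N) marked.
E[R] = 413 × 56 / 1196 = 23128 / 1196 ≈ 19.3 → 19

expected recaptures ≈ 19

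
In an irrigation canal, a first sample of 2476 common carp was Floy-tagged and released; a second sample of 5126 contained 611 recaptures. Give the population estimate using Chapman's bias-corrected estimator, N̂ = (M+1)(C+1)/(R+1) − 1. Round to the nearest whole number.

N̂ = (2476+1)(5126+1)/(611+1) − 1 = 2477·5127/612 − 1
= 12699579/612 − 1 ≈ 20750.9 − 1 ≈ 20749.9 → 20750

N ≈ 20,750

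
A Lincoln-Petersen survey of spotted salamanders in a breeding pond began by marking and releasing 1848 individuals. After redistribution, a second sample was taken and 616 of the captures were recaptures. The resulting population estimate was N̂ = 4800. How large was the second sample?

C = 1600

From N = M·C/R: C = N·R / M = 4800·616 / 1848 = 2956800 / 1848 = 1600.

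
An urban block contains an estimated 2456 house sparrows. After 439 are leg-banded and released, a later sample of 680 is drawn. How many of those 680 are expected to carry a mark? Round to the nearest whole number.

expected recaptures ≈ 122

The marked fraction of the population is 439/2456, so in a sample of 680 expect C·(M/N) marked.
E[R] = 439 × 680 / 2456 = 298520 / 2456 ≈ 121.5 → 122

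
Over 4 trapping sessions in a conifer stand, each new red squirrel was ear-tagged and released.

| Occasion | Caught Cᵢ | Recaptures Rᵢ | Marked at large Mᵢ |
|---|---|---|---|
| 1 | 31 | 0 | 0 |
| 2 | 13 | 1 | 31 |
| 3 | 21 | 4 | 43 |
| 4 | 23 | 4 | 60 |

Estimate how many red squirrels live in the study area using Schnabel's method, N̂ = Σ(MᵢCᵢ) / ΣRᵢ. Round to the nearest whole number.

Σ MᵢCᵢ = 0·31 + 31·13 + 43·21 + 60·23 = 0 + 403 + 903 + 1380 = 2686
Σ Rᵢ = 0 + 1 + 4 + 4 = 9
N̂ = 2686 / 9 ≈ 298.4 → 298

N ≈ 298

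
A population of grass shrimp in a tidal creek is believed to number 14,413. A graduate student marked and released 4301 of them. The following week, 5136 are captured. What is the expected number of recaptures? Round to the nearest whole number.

Expected recaptures E[R] = M·C / N.
E[R] = 4301 × 5136 / 14413 = 22089936 / 14413 ≈ 1532.6 → 1533

expected recaptures ≈ 1533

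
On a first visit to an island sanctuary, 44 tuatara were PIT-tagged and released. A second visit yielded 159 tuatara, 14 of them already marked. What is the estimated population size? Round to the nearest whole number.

If marked individuals mix randomly, R/C ≈ M/N, giving N ≈ M·C/R.
N = (44 × 159) / 14 = 6996 / 14 ≈ 499.7 → 500

N ≈ 500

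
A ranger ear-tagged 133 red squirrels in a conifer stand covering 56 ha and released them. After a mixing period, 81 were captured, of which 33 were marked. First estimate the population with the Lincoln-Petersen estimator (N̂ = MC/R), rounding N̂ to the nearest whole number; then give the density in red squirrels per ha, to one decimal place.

density ≈ 5.8 red squirrels per ha

N̂ = 133·81/33 = 10773/33 ≈ 326.45 → 326
Density = N̂ / area = 326 / 56 ≈ 5.82 → 5.8 per ha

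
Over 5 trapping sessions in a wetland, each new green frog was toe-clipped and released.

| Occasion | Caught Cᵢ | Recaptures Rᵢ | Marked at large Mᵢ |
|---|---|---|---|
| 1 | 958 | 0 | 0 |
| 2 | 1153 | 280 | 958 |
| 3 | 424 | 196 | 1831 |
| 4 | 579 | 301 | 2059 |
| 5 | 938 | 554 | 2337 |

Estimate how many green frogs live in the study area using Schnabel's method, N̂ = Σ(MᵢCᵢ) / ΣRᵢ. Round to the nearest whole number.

N ≈ 3956

Σ MᵢCᵢ = 0·958 + 958·1153 + 1831·424 + 2059·579 + 2337·938 = 0 + 1104574 + 776344 + 1192161 + 2192106 = 5265185
Σ Rᵢ = 0 + 280 + 196 + 301 + 554 = 1331
N̂ = 5265185 / 1331 ≈ 3955.8 → 3956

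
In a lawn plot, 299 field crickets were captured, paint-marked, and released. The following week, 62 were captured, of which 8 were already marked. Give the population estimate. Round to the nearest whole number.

Lincoln-Petersen assumes M/N = R/C, so N = M·C / R.
N = (299 × 62) / 8 = 18538 / 8 ≈ 2317.2 → 2317

N ≈ 2317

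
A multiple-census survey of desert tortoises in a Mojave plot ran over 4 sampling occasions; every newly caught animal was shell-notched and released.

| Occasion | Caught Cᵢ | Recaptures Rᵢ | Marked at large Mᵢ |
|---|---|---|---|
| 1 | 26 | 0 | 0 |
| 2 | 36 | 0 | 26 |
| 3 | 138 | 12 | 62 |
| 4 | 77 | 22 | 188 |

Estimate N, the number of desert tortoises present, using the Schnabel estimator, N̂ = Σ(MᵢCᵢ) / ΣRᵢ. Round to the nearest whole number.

Σ MᵢCᵢ = 0·26 + 26·36 + 62·138 + 188·77 = 0 + 936 + 8556 + 14476 = 23968
Σ Rᵢ = 0 + 0 + 12 + 22 = 34
N̂ = 23968 / 34 ≈ 704.9 → 705

N ≈ 705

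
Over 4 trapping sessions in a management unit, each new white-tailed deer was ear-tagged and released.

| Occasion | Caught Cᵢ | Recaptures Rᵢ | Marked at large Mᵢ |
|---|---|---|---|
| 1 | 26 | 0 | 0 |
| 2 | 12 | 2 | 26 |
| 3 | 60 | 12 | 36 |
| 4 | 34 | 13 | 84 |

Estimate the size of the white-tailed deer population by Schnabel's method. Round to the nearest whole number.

N ≈ 197

Σ MᵢCᵢ = 0·26 + 26·12 + 36·60 + 84·34 = 0 + 312 + 2160 + 2856 = 5328
Σ Rᵢ = 0 + 2 + 12 + 13 = 27
N̂ = 5328 / 27 ≈ 197.3 → 197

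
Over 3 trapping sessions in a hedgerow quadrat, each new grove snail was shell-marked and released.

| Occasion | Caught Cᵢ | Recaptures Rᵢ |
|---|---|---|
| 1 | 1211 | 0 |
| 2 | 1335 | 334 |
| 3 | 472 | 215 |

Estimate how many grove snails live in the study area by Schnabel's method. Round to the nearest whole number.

Marked at large before each occasion: Mᵢ = Σⱼ<ᵢ (Cⱼ − Rⱼ) → M1=0, M2=1211, M3=2212
Σ MᵢCᵢ = 0·1211 + 1211·1335 + 2212·472 = 0 + 1616685 + 1044064 = 2660749
Σ Rᵢ = 0 + 334 + 215 = 549
N̂ = 2660749 / 549 ≈ 4846.5 → 4847

N ≈ 4847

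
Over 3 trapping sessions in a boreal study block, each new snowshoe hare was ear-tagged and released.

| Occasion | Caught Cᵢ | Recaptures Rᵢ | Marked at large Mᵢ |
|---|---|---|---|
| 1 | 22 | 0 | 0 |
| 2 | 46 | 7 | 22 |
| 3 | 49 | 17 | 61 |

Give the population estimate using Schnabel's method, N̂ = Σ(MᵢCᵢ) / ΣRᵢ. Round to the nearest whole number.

N ≈ 167

Σ MᵢCᵢ = 0·22 + 22·46 + 61·49 = 0 + 1012 + 2989 = 4001
Σ Rᵢ = 0 + 7 + 17 = 24
N̂ = 4001 / 24 ≈ 166.7 → 167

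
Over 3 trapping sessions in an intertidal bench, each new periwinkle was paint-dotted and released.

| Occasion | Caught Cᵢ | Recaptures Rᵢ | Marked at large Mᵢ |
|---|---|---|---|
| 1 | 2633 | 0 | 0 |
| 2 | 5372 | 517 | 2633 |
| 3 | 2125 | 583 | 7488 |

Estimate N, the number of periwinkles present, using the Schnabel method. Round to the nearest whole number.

Σ MᵢCᵢ = 0·2633 + 2633·5372 + 7488·2125 = 0 + 14144476 + 15912000 = 30056476
Σ Rᵢ = 0 + 517 + 583 = 1100
N̂ = 30056476 / 1100 ≈ 27324.1 → 27324

N ≈ 27,324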